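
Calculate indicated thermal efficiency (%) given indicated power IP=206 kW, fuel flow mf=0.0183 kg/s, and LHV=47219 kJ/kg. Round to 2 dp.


eta_ith = (IP / (mf * LHV)) * 100
Denominator = 0.0183 * 47219 = 864.1077 kW
eta_ith = (206 / 864.1077) * 100 = 23.84%


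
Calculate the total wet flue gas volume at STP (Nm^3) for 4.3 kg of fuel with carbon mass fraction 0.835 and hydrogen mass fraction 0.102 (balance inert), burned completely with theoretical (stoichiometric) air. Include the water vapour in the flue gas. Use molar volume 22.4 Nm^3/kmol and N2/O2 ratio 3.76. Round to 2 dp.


Per kg fuel: CO2 = (C/12 kmol)*22.4 = (0.835/12)*22.4 = 1.55867 Nm^3
Per kg fuel: H2O = (H/2 kmol)*22.4 = (0.102/2)*22.4 = 1.14240 Nm^3
O2 needed per kg fuel = C/12 + H/4 = 0.835/12 + 0.102/4 = 0.09508333 kmol
Per kg fuel: N2 = O2*3.76*22.4 = 0.09508333*3.76*22.4 = 8.00830 Nm^3
Total per kg = 1.55867 + 1.14240 + 8.00830 = 10.70937 Nm^3
Total = 10.70937 * 4.3 = 46.05 Nm^3


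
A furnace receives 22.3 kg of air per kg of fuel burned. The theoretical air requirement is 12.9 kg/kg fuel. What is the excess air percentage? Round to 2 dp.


Excess air = actual - stoichiometric = 22.3 - 12.9 = 9.40 kg/kg fuel
Excess air % = (excess / stoich) * 100 = (9.40 / 12.9) * 100 = 72.87%


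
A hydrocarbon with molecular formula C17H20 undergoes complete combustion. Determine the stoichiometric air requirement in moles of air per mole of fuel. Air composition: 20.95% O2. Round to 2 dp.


Balanced combustion: C17H20 + 22 O2 -> 17 CO2 + 10 H2O
O2 needed = C + H/4 = 17 + 20/4 = 22.00 moles
Air moles = O2 / 0.2095 = 22.00 / 0.2095 = 105.01 moles air


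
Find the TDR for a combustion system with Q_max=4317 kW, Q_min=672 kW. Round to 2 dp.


TDR = Q_max / Q_min
TDR = 4317 / 672 = 6.42


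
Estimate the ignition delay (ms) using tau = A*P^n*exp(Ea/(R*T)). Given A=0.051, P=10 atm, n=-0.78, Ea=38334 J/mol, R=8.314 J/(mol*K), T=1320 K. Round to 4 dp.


tau = A * P^n * exp(Ea/(R*T))
P^n = 10^(-0.78) = 0.16595869
Ea/(R*T) = 38334/(8.314*1320) = 3.493013
exp(Ea/(R*T)) = 32.884877
tau = 0.051 * 0.16595869 * 32.884877 = 0.2783 ms


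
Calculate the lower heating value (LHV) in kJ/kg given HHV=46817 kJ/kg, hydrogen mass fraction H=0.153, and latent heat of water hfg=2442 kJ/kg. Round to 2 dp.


LHV = HHV - hfg * 9 * H
Water correction = 2442 * 9 * 0.153 = 3362.634 kJ/kg
LHV = 46817 - 3362.634 = 43454.37 kJ/kg


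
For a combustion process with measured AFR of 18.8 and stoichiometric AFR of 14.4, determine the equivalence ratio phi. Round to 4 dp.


phi = AFR_stoich / AFR_actual
phi = 14.4 / 18.8 = 0.7660


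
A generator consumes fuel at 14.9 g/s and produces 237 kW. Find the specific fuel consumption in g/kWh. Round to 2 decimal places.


SFC = (mf / BP) * 3600
Rate = 14.9 / 237 = 0.062869 g/(s*kW)
SFC = 0.062869 * 3600 = 226.33 g/kWh


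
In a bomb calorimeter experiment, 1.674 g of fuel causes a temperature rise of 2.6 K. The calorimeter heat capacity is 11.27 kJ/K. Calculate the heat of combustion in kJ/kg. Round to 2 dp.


Hc = C_cal * delta_T / m_fuel
Q_released = 11.27 * 2.6 = 29.3020 kJ
m_fuel = 1.674 g = 1.674/1000 kg = 0.001674 kg
Hc = 29.3020 / 0.001674 = 17504.18 kJ/kg


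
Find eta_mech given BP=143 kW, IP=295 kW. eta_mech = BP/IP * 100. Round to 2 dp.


eta_mech = (BP / IP) * 100
Ratio = 143 / 295 = 0.4847
eta_mech = 0.4847 * 100 = 48.47%


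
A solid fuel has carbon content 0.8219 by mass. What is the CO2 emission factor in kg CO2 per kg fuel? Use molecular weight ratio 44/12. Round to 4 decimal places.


EF = C_frac * (M_CO2 / M_C)
EF = 0.8219 * (44/12)
EF = 0.8219 * 3.666667 = 3.0136 kg_CO2/kg_fuel


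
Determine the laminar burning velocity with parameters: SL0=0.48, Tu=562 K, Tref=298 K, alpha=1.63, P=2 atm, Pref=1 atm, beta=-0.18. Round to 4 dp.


SL = SL0 * (Tu/Tref)^alpha * (P/Pref)^beta
T ratio = 562/298 = 1.88590604
(T ratio)^alpha = 1.88590604^1.63 = 2.812533
(P/Pref)^beta = 2^(-0.18) = 0.882703
SL = 0.48 * 2.812533 * 0.882703 = 1.1917 m/s


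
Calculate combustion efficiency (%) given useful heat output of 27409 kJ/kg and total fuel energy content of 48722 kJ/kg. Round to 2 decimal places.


Efficiency = (Q_useful / Q_fuel) * 100
Efficiency = (27409 / 48722) * 100
Efficiency = 0.5626 * 100 = 56.26%


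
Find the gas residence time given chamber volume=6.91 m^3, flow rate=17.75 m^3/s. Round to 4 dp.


tau = V / Q_flow
tau = 6.91 / 17.75 = 0.3893 s


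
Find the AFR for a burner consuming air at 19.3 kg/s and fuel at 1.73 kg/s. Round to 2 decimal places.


AFR = m_air / m_fuel
AFR = 19.3 / 1.73 = 11.16


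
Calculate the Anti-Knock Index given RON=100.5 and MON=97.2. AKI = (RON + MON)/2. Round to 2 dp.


AKI = (RON + MON) / 2
AKI = (100.5 + 97.2) / 2
AKI = 197.7 / 2 = 98.85


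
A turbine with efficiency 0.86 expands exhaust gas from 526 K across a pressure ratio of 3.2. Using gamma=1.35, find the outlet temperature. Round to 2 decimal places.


T_out = T_in * (1 - eta * (1 - PR^(-(gamma-1)/gamma)))
Exponent = -(1.35-1)/1.35 = -0.25925926
PR^exp = 3.2^(-0.25925926) = 0.73966521
Factor = 1 - 0.86*(1 - 0.73966521) = 0.77611208
T_out = 526 * 0.77611208 = 408.23 K


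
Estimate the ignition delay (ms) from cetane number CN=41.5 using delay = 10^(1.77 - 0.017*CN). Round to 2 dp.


delay = 10^(1.77 - 0.017*CN)
Exponent = 1.77 - 0.017*41.5 = 1.0645
delay = 10^1.0645 = 11.60 ms


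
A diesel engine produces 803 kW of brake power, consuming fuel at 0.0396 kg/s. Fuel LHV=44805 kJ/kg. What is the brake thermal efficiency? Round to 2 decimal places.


eta_BTE = (BP / (mf * LHV)) * 100
Denominator = 0.0396 * 44805 = 1774.2780 kW
eta_BTE = (803 / 1774.2780) * 100 = 45.26%


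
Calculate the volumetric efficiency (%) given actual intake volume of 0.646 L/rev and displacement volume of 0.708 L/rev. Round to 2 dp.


eta_v = (V_actual / V_disp) * 100
Ratio = 0.646 / 0.708 = 0.9124
eta_v = 0.9124 * 100 = 91.24%


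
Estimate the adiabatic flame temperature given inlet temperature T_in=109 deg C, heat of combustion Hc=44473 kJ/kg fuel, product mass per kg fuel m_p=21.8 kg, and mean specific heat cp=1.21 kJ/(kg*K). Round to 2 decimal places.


T_ad = T_in + Hc / (m_p * cp)
Denominator = 21.8 * 1.21 = 26.3780
Temperature rise = 44473 / 26.3780 = 1685.99 K
T_ad = 109 + 1685.99 = 1794.99 deg C


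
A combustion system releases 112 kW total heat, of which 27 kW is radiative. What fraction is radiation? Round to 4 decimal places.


f_rad = Q_rad / Q_total
f_rad = 27 / 112 = 0.2411


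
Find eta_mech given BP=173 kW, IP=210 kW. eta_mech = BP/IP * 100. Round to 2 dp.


eta_mech = (BP / IP) * 100
Ratio = 173 / 210 = 0.8238
eta_mech = 0.8238 * 100 = 82.38%


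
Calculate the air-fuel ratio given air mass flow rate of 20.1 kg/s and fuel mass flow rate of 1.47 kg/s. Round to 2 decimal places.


AFR = m_air / m_fuel
AFR = 20.1 / 1.47 = 13.67


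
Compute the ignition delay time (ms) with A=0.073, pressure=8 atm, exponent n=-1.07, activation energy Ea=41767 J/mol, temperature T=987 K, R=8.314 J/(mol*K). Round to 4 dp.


tau = A * P^n * exp(Ea/(R*T))
P^n = 8^(-1.07) = 0.10806715
Ea/(R*T) = 41767/(8.314*987) = 5.089863
exp(Ea/(R*T)) = 162.367648
tau = 0.073 * 0.10806715 * 162.367648 = 1.2809 ms


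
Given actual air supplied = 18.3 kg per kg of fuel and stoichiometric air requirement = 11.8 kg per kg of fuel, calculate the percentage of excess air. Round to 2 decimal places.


Excess air = actual - stoichiometric = 18.3 - 11.8 = 6.50 kg/kg fuel
Excess air % = (excess / stoich) * 100 = (6.50 / 11.8) * 100 = 55.08%


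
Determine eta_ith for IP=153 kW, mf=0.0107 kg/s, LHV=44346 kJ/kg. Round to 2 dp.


eta_ith = (IP / (mf * LHV)) * 100
Denominator = 0.0107 * 44346 = 474.5022 kW
eta_ith = (153 / 474.5022) * 100 = 32.24%


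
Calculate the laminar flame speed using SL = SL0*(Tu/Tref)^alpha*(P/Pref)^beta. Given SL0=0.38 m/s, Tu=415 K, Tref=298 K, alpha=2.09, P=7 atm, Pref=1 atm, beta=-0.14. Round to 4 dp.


SL = SL0 * (Tu/Tref)^alpha * (P/Pref)^beta
T ratio = 415/298 = 1.39261745
(T ratio)^alpha = 1.39261745^2.09 = 1.998060
(P/Pref)^beta = 7^(-0.14) = 0.761529
SL = 0.38 * 1.998060 * 0.761529 = 0.5782 m/s


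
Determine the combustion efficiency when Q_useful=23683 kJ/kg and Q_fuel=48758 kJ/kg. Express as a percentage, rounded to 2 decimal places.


Efficiency = (Q_useful / Q_fuel) * 100
Efficiency = (23683 / 48758) * 100
Efficiency = 0.4857 * 100 = 48.57%


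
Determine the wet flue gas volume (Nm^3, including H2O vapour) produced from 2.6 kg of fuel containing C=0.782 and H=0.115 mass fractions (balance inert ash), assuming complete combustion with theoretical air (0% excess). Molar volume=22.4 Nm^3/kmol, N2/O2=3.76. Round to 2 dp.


Per kg fuel: CO2 = (C/12 kmol)*22.4 = (0.782/12)*22.4 = 1.45973 Nm^3
Per kg fuel: H2O = (H/2 kmol)*22.4 = (0.115/2)*22.4 = 1.28800 Nm^3
O2 needed per kg fuel = C/12 + H/4 = 0.782/12 + 0.115/4 = 0.09391667 kmol
Per kg fuel: N2 = O2*3.76*22.4 = 0.09391667*3.76*22.4 = 7.91004 Nm^3
Total per kg = 1.45973 + 1.28800 + 7.91004 = 10.65777 Nm^3
Total = 10.65777 * 2.6 = 27.71 Nm^3


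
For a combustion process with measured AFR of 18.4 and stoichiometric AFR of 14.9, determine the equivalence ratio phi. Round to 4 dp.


phi = AFR_stoich / AFR_actual
phi = 14.9 / 18.4 = 0.8098


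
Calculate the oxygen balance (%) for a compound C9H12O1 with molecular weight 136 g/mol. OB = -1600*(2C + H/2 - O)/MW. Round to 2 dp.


OB = -1600 * (2C + H/2 - O) / MW
Inner = 2*9 + 12/2 - 1 = 23.00
OB = -1600 * 23.00 / 136 = -270.59%


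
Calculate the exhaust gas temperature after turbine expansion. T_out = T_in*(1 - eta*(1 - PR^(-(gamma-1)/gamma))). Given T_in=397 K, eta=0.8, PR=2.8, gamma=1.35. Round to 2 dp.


T_out = T_in * (1 - eta * (1 - PR^(-(gamma-1)/gamma)))
Exponent = -(1.35-1)/1.35 = -0.25925926
PR^exp = 2.8^(-0.25925926) = 0.76572026
Factor = 1 - 0.8*(1 - 0.76572026) = 0.81257621
T_out = 397 * 0.81257621 = 322.59 K


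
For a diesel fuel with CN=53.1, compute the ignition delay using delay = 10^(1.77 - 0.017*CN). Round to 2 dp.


delay = 10^(1.77 - 0.017*CN)
Exponent = 1.77 - 0.017*53.1 = 0.8673
delay = 10^0.8673 = 7.37 ms


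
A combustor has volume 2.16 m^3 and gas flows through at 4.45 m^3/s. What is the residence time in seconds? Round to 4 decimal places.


tau = V / Q_flow
tau = 2.16 / 4.45 = 0.4854 s


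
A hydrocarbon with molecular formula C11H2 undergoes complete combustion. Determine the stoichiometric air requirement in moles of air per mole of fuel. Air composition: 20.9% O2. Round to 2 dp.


Balanced combustion: C11H2 + 11.5 O2 -> 11 CO2 + 1 H2O
O2 needed = C + H/4 = 11 + 2/4 = 11.50 moles
Air moles = O2 / 0.209 = 11.50 / 0.209 = 55.02 moles air


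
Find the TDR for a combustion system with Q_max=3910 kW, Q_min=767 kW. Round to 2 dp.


TDR = Q_max / Q_min
TDR = 3910 / 767 = 5.10


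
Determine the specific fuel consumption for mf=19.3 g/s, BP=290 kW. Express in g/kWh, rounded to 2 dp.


SFC = (mf / BP) * 3600
Rate = 19.3 / 290 = 0.066552 g/(s*kW)
SFC = 0.066552 * 3600 = 239.59 g/kWh


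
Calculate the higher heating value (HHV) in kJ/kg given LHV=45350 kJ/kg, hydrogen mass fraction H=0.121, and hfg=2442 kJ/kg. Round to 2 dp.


HHV = LHV + hfg * 9 * H
Water addition = 2442 * 9 * 0.121 = 2659.338 kJ/kg
HHV = 45350 + 2659.338 = 48009.34 kJ/kg


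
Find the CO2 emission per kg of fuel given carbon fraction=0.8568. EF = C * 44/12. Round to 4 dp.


EF = C_frac * (M_CO2 / M_C)
EF = 0.8568 * (44/12)
EF = 0.8568 * 3.666667 = 3.1416 kg_CO2/kg_fuel


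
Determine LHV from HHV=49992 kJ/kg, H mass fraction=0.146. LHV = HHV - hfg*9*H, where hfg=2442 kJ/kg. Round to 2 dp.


LHV = HHV - hfg * 9 * H
Water correction = 2442 * 9 * 0.146 = 3208.788 kJ/kg
LHV = 49992 - 3208.788 = 46783.21 kJ/kg


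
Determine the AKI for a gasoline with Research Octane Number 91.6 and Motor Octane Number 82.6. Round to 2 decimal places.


AKI = (RON + MON) / 2
AKI = (91.6 + 82.6) / 2
AKI = 174.2 / 2 = 87.10


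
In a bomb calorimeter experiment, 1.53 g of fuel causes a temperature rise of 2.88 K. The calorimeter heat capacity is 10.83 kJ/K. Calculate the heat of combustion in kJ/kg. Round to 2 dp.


Hc = C_cal * delta_T / m_fuel
Q_released = 10.83 * 2.88 = 31.1904 kJ
m_fuel = 1.53 g = 1.53/1000 kg = 0.001530 kg
Hc = 31.1904 / 0.001530 = 20385.88 kJ/kg


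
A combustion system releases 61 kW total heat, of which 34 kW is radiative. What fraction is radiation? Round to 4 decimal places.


f_rad = Q_rad / Q_total
f_rad = 34 / 61 = 0.5574


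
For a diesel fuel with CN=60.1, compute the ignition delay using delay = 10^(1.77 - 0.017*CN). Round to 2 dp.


delay = 10^(1.77 - 0.017*CN)
Exponent = 1.77 - 0.017*60.1 = 0.7483
delay = 10^0.7483 = 5.60 ms


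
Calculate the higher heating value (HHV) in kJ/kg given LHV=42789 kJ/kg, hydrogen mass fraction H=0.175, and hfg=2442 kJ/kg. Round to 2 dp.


HHV = LHV + hfg * 9 * H
Water addition = 2442 * 9 * 0.175 = 3846.150 kJ/kg
HHV = 42789 + 3846.150 = 46635.15 kJ/kg


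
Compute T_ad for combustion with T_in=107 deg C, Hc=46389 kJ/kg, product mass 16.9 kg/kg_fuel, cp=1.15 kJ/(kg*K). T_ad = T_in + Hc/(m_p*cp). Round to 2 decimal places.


T_ad = T_in + Hc / (m_p * cp)
Denominator = 16.9 * 1.15 = 19.4350
Temperature rise = 46389 / 19.4350 = 2386.88 K
T_ad = 107 + 2386.88 = 2493.88 deg C


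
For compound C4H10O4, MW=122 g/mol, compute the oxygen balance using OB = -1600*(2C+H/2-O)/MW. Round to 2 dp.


OB = -1600 * (2C + H/2 - O) / MW
Inner = 2*4 + 10/2 - 4 = 9.00
OB = -1600 * 9.00 / 122 = -118.03%


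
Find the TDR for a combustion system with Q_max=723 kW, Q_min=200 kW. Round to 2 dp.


TDR = Q_max / Q_min
TDR = 723 / 200 = 3.62


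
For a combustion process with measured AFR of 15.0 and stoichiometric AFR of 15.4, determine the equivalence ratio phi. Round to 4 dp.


phi = AFR_stoich / AFR_actual
phi = 15.4 / 15.0 = 1.0267


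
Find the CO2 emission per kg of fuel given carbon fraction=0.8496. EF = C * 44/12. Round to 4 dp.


EF = C_frac * (M_CO2 / M_C)
EF = 0.8496 * (44/12)
EF = 0.8496 * 3.666667 = 3.1152 kg_CO2/kg_fuel


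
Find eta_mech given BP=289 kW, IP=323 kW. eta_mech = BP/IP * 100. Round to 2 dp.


eta_mech = (BP / IP) * 100
Ratio = 289 / 323 = 0.8947
eta_mech = 0.8947 * 100 = 89.47%


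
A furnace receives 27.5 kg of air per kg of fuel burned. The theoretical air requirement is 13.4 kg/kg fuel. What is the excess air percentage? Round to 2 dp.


Excess air = actual - stoichiometric = 27.5 - 13.4 = 14.10 kg/kg fuel
Excess air % = (excess / stoich) * 100 = (14.10 / 13.4) * 100 = 105.22%


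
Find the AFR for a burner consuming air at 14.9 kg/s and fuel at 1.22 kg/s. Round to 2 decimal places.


AFR = m_air / m_fuel
AFR = 14.9 / 1.22 = 12.21


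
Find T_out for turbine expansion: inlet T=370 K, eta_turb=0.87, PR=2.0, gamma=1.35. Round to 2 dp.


T_out = T_in * (1 - eta * (1 - PR^(-(gamma-1)/gamma)))
Exponent = -(1.35-1)/1.35 = -0.25925926
PR^exp = 2.0^(-0.25925926) = 0.83551680
Factor = 1 - 0.87*(1 - 0.83551680) = 0.85689962
T_out = 370 * 0.85689962 = 317.05 K


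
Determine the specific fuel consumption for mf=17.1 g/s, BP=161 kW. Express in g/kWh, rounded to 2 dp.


SFC = (mf / BP) * 3600
Rate = 17.1 / 161 = 0.106211 g/(s*kW)
SFC = 0.106211 * 3600 = 382.36 g/kWh


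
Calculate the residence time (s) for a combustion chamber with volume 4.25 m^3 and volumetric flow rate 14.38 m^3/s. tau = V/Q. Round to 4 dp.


tau = V / Q_flow
tau = 4.25 / 14.38 = 0.2955 s


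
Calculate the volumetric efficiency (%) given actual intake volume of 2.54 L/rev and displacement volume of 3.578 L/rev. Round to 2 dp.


eta_v = (V_actual / V_disp) * 100
Ratio = 2.54 / 3.578 = 0.7099
eta_v = 0.7099 * 100 = 70.99%


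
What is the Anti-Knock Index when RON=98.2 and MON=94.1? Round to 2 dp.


AKI = (RON + MON) / 2
AKI = (98.2 + 94.1) / 2
AKI = 192.3 / 2 = 96.15


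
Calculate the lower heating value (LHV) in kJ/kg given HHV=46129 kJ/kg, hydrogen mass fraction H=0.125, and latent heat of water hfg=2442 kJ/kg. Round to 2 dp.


LHV = HHV - hfg * 9 * H
Water correction = 2442 * 9 * 0.125 = 2747.250 kJ/kg
LHV = 46129 - 2747.250 = 43381.75 kJ/kg


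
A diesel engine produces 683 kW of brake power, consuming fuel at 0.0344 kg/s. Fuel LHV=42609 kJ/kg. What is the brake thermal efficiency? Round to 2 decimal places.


eta_BTE = (BP / (mf * LHV)) * 100
Denominator = 0.0344 * 42609 = 1465.7496 kW
eta_BTE = (683 / 1465.7496) * 100 = 46.60%


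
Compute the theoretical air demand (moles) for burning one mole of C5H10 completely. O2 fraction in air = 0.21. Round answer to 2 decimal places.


Balanced combustion: C5H10 + 7.5 O2 -> 5 CO2 + 5 H2O
O2 needed = C + H/4 = 5 + 10/4 = 7.50 moles
Air moles = O2 / 0.21 = 7.50 / 0.21 = 35.71 moles air


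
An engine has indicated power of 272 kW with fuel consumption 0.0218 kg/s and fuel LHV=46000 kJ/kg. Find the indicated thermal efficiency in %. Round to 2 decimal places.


eta_ith = (IP / (mf * LHV)) * 100
Denominator = 0.0218 * 46000 = 1002.8000 kW
eta_ith = (272 / 1002.8000) * 100 = 27.12%


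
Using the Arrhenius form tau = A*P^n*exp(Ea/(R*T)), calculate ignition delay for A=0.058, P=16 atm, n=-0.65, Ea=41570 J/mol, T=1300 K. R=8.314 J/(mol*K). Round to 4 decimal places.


tau = A * P^n * exp(Ea/(R*T))
P^n = 16^(-0.65) = 0.16493849
Ea/(R*T) = 41570/(8.314*1300) = 3.846154
exp(Ea/(R*T)) = 46.812668
tau = 0.058 * 0.16493849 * 46.812668 = 0.4478 ms


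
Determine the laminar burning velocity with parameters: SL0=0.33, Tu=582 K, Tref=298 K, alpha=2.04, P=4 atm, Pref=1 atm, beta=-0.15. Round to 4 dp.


SL = SL0 * (Tu/Tref)^alpha * (P/Pref)^beta
T ratio = 582/298 = 1.95302013
(T ratio)^alpha = 1.95302013^2.04 = 3.917795
(P/Pref)^beta = 4^(-0.15) = 0.812252
SL = 0.33 * 3.917795 * 0.812252 = 1.0501 m/s


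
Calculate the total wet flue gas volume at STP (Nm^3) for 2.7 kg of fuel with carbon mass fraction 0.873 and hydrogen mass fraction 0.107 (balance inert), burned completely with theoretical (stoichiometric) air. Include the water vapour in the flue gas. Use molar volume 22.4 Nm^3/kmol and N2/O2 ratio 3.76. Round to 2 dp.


Per kg fuel: CO2 = (C/12 kmol)*22.4 = (0.873/12)*22.4 = 1.62960 Nm^3
Per kg fuel: H2O = (H/2 kmol)*22.4 = (0.107/2)*22.4 = 1.19840 Nm^3
O2 needed per kg fuel = C/12 + H/4 = 0.873/12 + 0.107/4 = 0.09950000 kmol
Per kg fuel: N2 = O2*3.76*22.4 = 0.09950000*3.76*22.4 = 8.38029 Nm^3
Total per kg = 1.62960 + 1.19840 + 8.38029 = 11.20829 Nm^3
Total = 11.20829 * 2.7 = 30.26 Nm^3


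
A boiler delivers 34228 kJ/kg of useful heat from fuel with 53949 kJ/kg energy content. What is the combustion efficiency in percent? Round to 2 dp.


Efficiency = (Q_useful / Q_fuel) * 100
Efficiency = (34228 / 53949) * 100
Efficiency = 0.6345 * 100 = 63.45%


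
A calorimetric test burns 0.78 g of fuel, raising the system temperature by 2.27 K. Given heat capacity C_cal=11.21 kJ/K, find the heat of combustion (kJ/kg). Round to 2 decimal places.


Hc = C_cal * delta_T / m_fuel
Q_released = 11.21 * 2.27 = 25.4467 kJ
m_fuel = 0.78 g = 0.78/1000 kg = 0.000780 kg
Hc = 25.4467 / 0.000780 = 32623.97 kJ/kg


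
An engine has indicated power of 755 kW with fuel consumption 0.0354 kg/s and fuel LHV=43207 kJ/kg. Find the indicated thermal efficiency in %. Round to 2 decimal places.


eta_ith = (IP / (mf * LHV)) * 100
Denominator = 0.0354 * 43207 = 1529.5278 kW
eta_ith = (755 / 1529.5278) * 100 = 49.36%


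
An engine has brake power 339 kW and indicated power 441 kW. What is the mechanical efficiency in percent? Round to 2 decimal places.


eta_mech = (BP / IP) * 100
Ratio = 339 / 441 = 0.7687
eta_mech = 0.7687 * 100 = 76.87%


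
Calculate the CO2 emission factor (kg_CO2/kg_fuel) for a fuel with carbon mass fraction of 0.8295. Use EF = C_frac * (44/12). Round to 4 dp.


EF = C_frac * (M_CO2 / M_C)
EF = 0.8295 * (44/12)
EF = 0.8295 * 3.666667 = 3.0415 kg_CO2/kg_fuel


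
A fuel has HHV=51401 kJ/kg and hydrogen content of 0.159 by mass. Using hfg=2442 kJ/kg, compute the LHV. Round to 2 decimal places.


LHV = HHV - hfg * 9 * H
Water correction = 2442 * 9 * 0.159 = 3494.502 kJ/kg
LHV = 51401 - 3494.502 = 47906.50 kJ/kg


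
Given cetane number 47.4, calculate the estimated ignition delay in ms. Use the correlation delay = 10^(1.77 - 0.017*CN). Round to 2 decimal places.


delay = 10^(1.77 - 0.017*CN)
Exponent = 1.77 - 0.017*47.4 = 0.9642
delay = 10^0.9642 = 9.21 ms


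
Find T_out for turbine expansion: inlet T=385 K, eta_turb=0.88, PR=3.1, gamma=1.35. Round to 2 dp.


T_out = T_in * (1 - eta * (1 - PR^(-(gamma-1)/gamma)))
Exponent = -(1.35-1)/1.35 = -0.25925926
PR^exp = 3.1^(-0.25925926) = 0.74577862
Factor = 1 - 0.88*(1 - 0.74577862) = 0.77628519
T_out = 385 * 0.77628519 = 298.87 K


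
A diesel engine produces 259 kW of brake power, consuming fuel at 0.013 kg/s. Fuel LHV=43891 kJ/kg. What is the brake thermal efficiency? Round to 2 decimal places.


eta_BTE = (BP / (mf * LHV)) * 100
Denominator = 0.013 * 43891 = 570.5830 kW
eta_BTE = (259 / 570.5830) * 100 = 45.39%


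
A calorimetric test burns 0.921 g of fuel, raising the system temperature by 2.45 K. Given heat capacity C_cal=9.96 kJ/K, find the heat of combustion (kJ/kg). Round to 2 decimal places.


Hc = C_cal * delta_T / m_fuel
Q_released = 9.96 * 2.45 = 24.4020 kJ
m_fuel = 0.921 g = 0.921/1000 kg = 0.000921 kg
Hc = 24.4020 / 0.000921 = 26495.11 kJ/kg


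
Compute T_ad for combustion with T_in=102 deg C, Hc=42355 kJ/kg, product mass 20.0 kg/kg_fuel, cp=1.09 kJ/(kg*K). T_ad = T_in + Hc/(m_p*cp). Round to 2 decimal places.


T_ad = T_in + Hc / (m_p * cp)
Denominator = 20.0 * 1.09 = 21.8000
Temperature rise = 42355 / 21.8000 = 1942.89 K
T_ad = 102 + 1942.89 = 2044.89 deg C


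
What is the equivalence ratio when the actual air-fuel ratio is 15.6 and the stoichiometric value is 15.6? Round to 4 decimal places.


phi = AFR_stoich / AFR_actual
phi = 15.6 / 15.6 = 1.0000


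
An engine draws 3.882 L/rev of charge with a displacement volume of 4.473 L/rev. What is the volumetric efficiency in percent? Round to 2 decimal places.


eta_v = (V_actual / V_disp) * 100
Ratio = 3.882 / 4.473 = 0.8679
eta_v = 0.8679 * 100 = 86.79%


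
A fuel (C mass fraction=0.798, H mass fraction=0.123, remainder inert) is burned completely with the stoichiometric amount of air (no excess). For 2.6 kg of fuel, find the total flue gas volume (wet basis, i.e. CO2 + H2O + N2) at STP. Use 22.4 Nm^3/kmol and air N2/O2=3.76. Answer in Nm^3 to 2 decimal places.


Per kg fuel: CO2 = (C/12 kmol)*22.4 = (0.798/12)*22.4 = 1.48960 Nm^3
Per kg fuel: H2O = (H/2 kmol)*22.4 = (0.123/2)*22.4 = 1.37760 Nm^3
O2 needed per kg fuel = C/12 + H/4 = 0.798/12 + 0.123/4 = 0.09725000 kmol
Per kg fuel: N2 = O2*3.76*22.4 = 0.09725000*3.76*22.4 = 8.19078 Nm^3
Total per kg = 1.48960 + 1.37760 + 8.19078 = 11.05798 Nm^3
Total = 11.05798 * 2.6 = 28.75 Nm^3


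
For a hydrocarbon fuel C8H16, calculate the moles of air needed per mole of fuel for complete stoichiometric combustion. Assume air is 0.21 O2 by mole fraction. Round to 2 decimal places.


Balanced combustion: C8H16 + 12 O2 -> 8 CO2 + 8 H2O
O2 needed = C + H/4 = 8 + 16/4 = 12.00 moles
Air moles = O2 / 0.21 = 12.00 / 0.21 = 57.14 moles air


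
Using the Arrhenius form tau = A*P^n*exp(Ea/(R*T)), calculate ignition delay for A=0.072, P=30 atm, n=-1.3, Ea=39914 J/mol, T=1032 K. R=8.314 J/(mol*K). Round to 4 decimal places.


tau = A * P^n * exp(Ea/(R*T))
P^n = 30^(-1.3) = 0.01201551
Ea/(R*T) = 39914/(8.314*1032) = 4.651955
exp(Ea/(R*T)) = 104.789683
tau = 0.072 * 0.01201551 * 104.789683 = 0.0907 ms


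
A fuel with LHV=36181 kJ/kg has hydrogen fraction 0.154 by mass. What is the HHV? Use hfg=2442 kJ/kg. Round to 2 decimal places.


HHV = LHV + hfg * 9 * H
Water addition = 2442 * 9 * 0.154 = 3384.612 kJ/kg
HHV = 36181 + 3384.612 = 39565.61 kJ/kg


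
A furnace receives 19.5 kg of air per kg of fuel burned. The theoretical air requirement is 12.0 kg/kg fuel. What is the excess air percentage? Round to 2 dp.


Excess air = actual - stoichiometric = 19.5 - 12.0 = 7.50 kg/kg fuel
Excess air % = (excess / stoich) * 100 = (7.50 / 12.0) * 100 = 62.50%


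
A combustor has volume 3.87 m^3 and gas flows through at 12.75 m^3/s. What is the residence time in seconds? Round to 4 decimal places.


tau = V / Q_flow
tau = 3.87 / 12.75 = 0.3035 s


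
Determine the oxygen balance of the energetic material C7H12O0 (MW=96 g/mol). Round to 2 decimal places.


OB = -1600 * (2C + H/2 - O) / MW
Inner = 2*7 + 12/2 - 0 = 20.00
OB = -1600 * 20.00 / 96 = -333.33%


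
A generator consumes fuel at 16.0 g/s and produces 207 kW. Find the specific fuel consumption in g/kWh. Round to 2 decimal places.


SFC = (mf / BP) * 3600
Rate = 16.0 / 207 = 0.077295 g/(s*kW)
SFC = 0.077295 * 3600 = 278.26 g/kWh


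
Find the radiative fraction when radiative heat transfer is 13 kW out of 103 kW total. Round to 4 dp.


f_rad = Q_rad / Q_total
f_rad = 13 / 103 = 0.1262


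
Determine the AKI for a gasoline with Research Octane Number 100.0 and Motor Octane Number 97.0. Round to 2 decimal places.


AKI = (RON + MON) / 2
AKI = (100.0 + 97.0) / 2
AKI = 197.0 / 2 = 98.50


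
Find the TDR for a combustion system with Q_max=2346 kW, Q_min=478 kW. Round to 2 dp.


TDR = Q_max / Q_min
TDR = 2346 / 478 = 4.91


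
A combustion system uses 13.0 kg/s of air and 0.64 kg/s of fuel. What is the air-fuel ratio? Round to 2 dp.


AFR = m_air / m_fuel
AFR = 13.0 / 0.64 = 20.31


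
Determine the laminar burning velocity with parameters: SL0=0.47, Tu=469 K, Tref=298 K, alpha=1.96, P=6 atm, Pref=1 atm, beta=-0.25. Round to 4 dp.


SL = SL0 * (Tu/Tref)^alpha * (P/Pref)^beta
T ratio = 469/298 = 1.57382550
(T ratio)^alpha = 1.57382550^1.96 = 2.432399
(P/Pref)^beta = 6^(-0.25) = 0.638943
SL = 0.47 * 2.432399 * 0.638943 = 0.7305 m/s


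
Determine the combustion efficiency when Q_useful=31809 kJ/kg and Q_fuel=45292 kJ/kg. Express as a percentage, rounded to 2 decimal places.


Efficiency = (Q_useful / Q_fuel) * 100
Efficiency = (31809 / 45292) * 100
Efficiency = 0.7023 * 100 = 70.23%


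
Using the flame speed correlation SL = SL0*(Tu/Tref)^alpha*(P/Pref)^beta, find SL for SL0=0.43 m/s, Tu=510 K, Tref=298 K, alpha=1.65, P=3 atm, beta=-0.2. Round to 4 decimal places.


SL = SL0 * (Tu/Tref)^alpha * (P/Pref)^beta
T ratio = 510/298 = 1.71140940
(T ratio)^alpha = 1.71140940^1.65 = 2.426800
(P/Pref)^beta = 3^(-0.2) = 0.802742
SL = 0.43 * 2.426800 * 0.802742 = 0.8377 m/s


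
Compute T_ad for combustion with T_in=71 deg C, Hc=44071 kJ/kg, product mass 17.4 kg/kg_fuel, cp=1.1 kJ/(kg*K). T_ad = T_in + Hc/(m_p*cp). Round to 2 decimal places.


T_ad = T_in + Hc / (m_p * cp)
Denominator = 17.4 * 1.1 = 19.1400
Temperature rise = 44071 / 19.1400 = 2302.56 K
T_ad = 71 + 2302.56 = 2373.56 deg C


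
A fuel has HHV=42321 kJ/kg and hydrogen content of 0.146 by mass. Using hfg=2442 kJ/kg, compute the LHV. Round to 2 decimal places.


LHV = HHV - hfg * 9 * H
Water correction = 2442 * 9 * 0.146 = 3208.788 kJ/kg
LHV = 42321 - 3208.788 = 39112.21 kJ/kg


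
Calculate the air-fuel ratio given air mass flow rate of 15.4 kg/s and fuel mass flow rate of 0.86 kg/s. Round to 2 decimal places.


AFR = m_air / m_fuel
AFR = 15.4 / 0.86 = 17.91


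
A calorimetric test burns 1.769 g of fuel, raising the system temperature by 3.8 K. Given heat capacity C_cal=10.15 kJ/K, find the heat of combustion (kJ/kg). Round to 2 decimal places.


Hc = C_cal * delta_T / m_fuel
Q_released = 10.15 * 3.8 = 38.5700 kJ
m_fuel = 1.769 g = 1.769/1000 kg = 0.001769 kg
Hc = 38.5700 / 0.001769 = 21803.28 kJ/kg


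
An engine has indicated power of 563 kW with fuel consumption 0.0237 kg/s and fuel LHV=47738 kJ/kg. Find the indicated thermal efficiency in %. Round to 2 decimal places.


eta_ith = (IP / (mf * LHV)) * 100
Denominator = 0.0237 * 47738 = 1131.3906 kW
eta_ith = (563 / 1131.3906) * 100 = 49.76%


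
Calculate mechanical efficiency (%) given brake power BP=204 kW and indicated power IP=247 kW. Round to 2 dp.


eta_mech = (BP / IP) * 100
Ratio = 204 / 247 = 0.8259
eta_mech = 0.8259 * 100 = 82.59%


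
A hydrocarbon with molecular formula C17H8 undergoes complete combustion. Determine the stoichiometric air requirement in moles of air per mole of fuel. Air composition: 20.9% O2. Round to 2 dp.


Balanced combustion: C17H8 + 19 O2 -> 17 CO2 + 4 H2O
O2 needed = C + H/4 = 17 + 8/4 = 19.00 moles
Air moles = O2 / 0.209 = 19.00 / 0.209 = 90.91 moles air


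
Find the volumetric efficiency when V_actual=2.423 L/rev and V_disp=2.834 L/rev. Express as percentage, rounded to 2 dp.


eta_v = (V_actual / V_disp) * 100
Ratio = 2.423 / 2.834 = 0.8550
eta_v = 0.8550 * 100 = 85.50%


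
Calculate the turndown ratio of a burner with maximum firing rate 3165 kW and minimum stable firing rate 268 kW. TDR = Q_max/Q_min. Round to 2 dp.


TDR = Q_max / Q_min
TDR = 3165 / 268 = 11.81


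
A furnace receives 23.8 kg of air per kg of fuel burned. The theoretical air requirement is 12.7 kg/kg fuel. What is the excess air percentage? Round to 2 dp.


Excess air = actual - stoichiometric = 23.8 - 12.7 = 11.10 kg/kg fuel
Excess air % = (excess / stoich) * 100 = (11.10 / 12.7) * 100 = 87.40%


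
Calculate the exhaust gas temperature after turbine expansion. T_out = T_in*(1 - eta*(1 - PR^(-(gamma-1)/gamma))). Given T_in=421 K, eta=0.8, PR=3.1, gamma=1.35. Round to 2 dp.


T_out = T_in * (1 - eta * (1 - PR^(-(gamma-1)/gamma)))
Exponent = -(1.35-1)/1.35 = -0.25925926
PR^exp = 3.1^(-0.25925926) = 0.74577862
Factor = 1 - 0.8*(1 - 0.74577862) = 0.79662290
T_out = 421 * 0.79662290 = 335.38 K


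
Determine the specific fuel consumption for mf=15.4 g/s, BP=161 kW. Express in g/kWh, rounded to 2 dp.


SFC = (mf / BP) * 3600
Rate = 15.4 / 161 = 0.095652 g/(s*kW)
SFC = 0.095652 * 3600 = 344.35 g/kWh


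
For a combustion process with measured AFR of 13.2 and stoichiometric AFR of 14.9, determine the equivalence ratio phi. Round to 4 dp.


phi = AFR_stoich / AFR_actual
phi = 14.9 / 13.2 = 1.1288


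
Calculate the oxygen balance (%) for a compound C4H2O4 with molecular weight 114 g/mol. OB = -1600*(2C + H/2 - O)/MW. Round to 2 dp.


OB = -1600 * (2C + H/2 - O) / MW
Inner = 2*4 + 2/2 - 4 = 5.00
OB = -1600 * 5.00 / 114 = -70.18%


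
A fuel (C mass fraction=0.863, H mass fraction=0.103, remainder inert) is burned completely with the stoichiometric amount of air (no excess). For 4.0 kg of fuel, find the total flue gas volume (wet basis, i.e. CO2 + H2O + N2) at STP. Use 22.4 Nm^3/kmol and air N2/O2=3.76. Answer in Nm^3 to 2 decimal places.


Per kg fuel: CO2 = (C/12 kmol)*22.4 = (0.863/12)*22.4 = 1.61093 Nm^3
Per kg fuel: H2O = (H/2 kmol)*22.4 = (0.103/2)*22.4 = 1.15360 Nm^3
O2 needed per kg fuel = C/12 + H/4 = 0.863/12 + 0.103/4 = 0.09766667 kmol
Per kg fuel: N2 = O2*3.76*22.4 = 0.09766667*3.76*22.4 = 8.22588 Nm^3
Total per kg = 1.61093 + 1.15360 + 8.22588 = 10.99041 Nm^3
Total = 10.99041 * 4.0 = 43.96 Nm^3


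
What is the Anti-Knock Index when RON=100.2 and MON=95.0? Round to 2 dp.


AKI = (RON + MON) / 2
AKI = (100.2 + 95.0) / 2
AKI = 195.2 / 2 = 97.60


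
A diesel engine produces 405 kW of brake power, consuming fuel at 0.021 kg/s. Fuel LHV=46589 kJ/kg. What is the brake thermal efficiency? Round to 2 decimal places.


eta_BTE = (BP / (mf * LHV)) * 100
Denominator = 0.021 * 46589 = 978.3690 kW
eta_BTE = (405 / 978.3690) * 100 = 41.40%


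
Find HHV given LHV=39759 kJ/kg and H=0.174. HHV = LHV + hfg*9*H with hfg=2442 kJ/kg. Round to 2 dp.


HHV = LHV + hfg * 9 * H
Water addition = 2442 * 9 * 0.174 = 3824.172 kJ/kg
HHV = 39759 + 3824.172 = 43583.17 kJ/kg


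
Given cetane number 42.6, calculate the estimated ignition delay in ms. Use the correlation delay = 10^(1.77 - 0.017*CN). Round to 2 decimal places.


delay = 10^(1.77 - 0.017*CN)
Exponent = 1.77 - 0.017*42.6 = 1.0458
delay = 10^1.0458 = 11.11 ms


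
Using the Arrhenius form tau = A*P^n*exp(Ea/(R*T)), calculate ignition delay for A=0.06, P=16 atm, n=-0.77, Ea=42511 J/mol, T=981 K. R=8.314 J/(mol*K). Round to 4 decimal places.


tau = A * P^n * exp(Ea/(R*T))
P^n = 16^(-0.77) = 0.11825721
Ea/(R*T) = 42511/(8.314*981) = 5.212215
exp(Ea/(R*T)) = 183.499999
tau = 0.06 * 0.11825721 * 183.499999 = 1.3020 ms


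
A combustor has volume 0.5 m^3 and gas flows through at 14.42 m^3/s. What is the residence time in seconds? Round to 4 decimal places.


tau = V / Q_flow
tau = 0.5 / 14.42 = 0.0347 s


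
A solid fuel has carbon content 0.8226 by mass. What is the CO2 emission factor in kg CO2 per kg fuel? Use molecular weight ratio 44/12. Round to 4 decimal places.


EF = C_frac * (M_CO2 / M_C)
EF = 0.8226 * (44/12)
EF = 0.8226 * 3.666667 = 3.0162 kg_CO2/kg_fuel


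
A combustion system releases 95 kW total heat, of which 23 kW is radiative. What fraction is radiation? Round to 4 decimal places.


f_rad = Q_rad / Q_total
f_rad = 23 / 95 = 0.2421


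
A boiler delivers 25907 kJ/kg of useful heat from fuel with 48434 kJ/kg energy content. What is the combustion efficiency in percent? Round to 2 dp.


Efficiency = (Q_useful / Q_fuel) * 100
Efficiency = (25907 / 48434) * 100
Efficiency = 0.5349 * 100 = 53.49%


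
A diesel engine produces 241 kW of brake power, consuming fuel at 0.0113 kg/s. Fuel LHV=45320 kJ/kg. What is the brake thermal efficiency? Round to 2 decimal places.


eta_BTE = (BP / (mf * LHV)) * 100
Denominator = 0.0113 * 45320 = 512.1160 kW
eta_BTE = (241 / 512.1160) * 100 = 47.06%


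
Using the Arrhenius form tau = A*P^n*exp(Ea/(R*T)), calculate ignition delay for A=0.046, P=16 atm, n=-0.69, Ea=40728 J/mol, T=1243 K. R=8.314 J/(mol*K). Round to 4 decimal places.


tau = A * P^n * exp(Ea/(R*T))
P^n = 16^(-0.69) = 0.14762408
Ea/(R*T) = 40728/(8.314*1243) = 3.941050
exp(Ea/(R*T)) = 51.472615
tau = 0.046 * 0.14762408 * 51.472615 = 0.3495 ms


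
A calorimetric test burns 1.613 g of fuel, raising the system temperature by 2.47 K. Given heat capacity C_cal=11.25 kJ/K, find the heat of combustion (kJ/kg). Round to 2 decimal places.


Hc = C_cal * delta_T / m_fuel
Q_released = 11.25 * 2.47 = 27.7875 kJ
m_fuel = 1.613 g = 1.613/1000 kg = 0.001613 kg
Hc = 27.7875 / 0.001613 = 17227.22 kJ/kg


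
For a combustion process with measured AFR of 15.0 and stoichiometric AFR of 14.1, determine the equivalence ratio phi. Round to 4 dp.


phi = AFR_stoich / AFR_actual
phi = 14.1 / 15.0 = 0.9400


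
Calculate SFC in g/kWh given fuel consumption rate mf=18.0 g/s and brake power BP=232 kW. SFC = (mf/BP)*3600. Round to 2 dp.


SFC = (mf / BP) * 3600
Rate = 18.0 / 232 = 0.077586 g/(s*kW)
SFC = 0.077586 * 3600 = 279.31 g/kWh


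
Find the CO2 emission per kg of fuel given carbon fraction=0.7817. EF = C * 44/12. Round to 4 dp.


EF = C_frac * (M_CO2 / M_C)
EF = 0.7817 * (44/12)
EF = 0.7817 * 3.666667 = 2.8662 kg_CO2/kg_fuel


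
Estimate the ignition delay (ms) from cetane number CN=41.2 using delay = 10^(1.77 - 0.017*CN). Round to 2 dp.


delay = 10^(1.77 - 0.017*CN)
Exponent = 1.77 - 0.017*41.2 = 1.0696
delay = 10^1.0696 = 11.74 ms


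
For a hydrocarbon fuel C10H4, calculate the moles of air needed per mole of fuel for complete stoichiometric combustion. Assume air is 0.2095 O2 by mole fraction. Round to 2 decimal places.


Balanced combustion: C10H4 + 11 O2 -> 10 CO2 + 2 H2O
O2 needed = C + H/4 = 10 + 4/4 = 11.00 moles
Air moles = O2 / 0.2095 = 11.00 / 0.2095 = 52.51 moles air


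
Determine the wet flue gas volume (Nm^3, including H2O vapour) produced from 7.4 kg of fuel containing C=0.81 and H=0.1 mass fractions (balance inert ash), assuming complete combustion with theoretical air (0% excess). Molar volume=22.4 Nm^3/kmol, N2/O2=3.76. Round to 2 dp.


Per kg fuel: CO2 = (C/12 kmol)*22.4 = (0.81/12)*22.4 = 1.51200 Nm^3
Per kg fuel: H2O = (H/2 kmol)*22.4 = (0.1/2)*22.4 = 1.12000 Nm^3
O2 needed per kg fuel = C/12 + H/4 = 0.81/12 + 0.1/4 = 0.09250000 kmol
Per kg fuel: N2 = O2*3.76*22.4 = 0.09250000*3.76*22.4 = 7.79072 Nm^3
Total per kg = 1.51200 + 1.12000 + 7.79072 = 10.42272 Nm^3
Total = 10.42272 * 7.4 = 77.13 Nm^3


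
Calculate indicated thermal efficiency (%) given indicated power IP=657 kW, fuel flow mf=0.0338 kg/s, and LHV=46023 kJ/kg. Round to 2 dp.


eta_ith = (IP / (mf * LHV)) * 100
Denominator = 0.0338 * 46023 = 1555.5774 kW
eta_ith = (657 / 1555.5774) * 100 = 42.24%


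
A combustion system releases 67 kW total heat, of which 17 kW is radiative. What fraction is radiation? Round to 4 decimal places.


f_rad = Q_rad / Q_total
f_rad = 17 / 67 = 0.2537


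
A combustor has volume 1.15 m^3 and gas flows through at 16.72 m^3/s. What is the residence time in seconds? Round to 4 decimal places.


tau = V / Q_flow
tau = 1.15 / 16.72 = 0.0688 s


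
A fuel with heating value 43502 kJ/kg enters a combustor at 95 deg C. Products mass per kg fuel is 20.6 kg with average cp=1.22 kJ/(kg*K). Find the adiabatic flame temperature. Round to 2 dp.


T_ad = T_in + Hc / (m_p * cp)
Denominator = 20.6 * 1.22 = 25.1320
Temperature rise = 43502 / 25.1320 = 1730.94 K
T_ad = 95 + 1730.94 = 1825.94 deg C


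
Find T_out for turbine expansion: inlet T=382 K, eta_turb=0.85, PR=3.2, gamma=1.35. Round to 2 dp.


T_out = T_in * (1 - eta * (1 - PR^(-(gamma-1)/gamma)))
Exponent = -(1.35-1)/1.35 = -0.25925926
PR^exp = 3.2^(-0.25925926) = 0.73966521
Factor = 1 - 0.85*(1 - 0.73966521) = 0.77871543
T_out = 382 * 0.77871543 = 297.47 K


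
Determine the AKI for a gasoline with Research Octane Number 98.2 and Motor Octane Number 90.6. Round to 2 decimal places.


AKI = (RON + MON) / 2
AKI = (98.2 + 90.6) / 2
AKI = 188.8 / 2 = 94.40


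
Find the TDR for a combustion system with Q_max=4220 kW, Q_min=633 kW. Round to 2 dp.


TDR = Q_max / Q_min
TDR = 4220 / 633 = 6.67


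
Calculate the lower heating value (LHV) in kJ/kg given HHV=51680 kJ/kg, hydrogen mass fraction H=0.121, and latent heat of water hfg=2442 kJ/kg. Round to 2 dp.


LHV = HHV - hfg * 9 * H
Water correction = 2442 * 9 * 0.121 = 2659.338 kJ/kg
LHV = 51680 - 2659.338 = 49020.66 kJ/kg


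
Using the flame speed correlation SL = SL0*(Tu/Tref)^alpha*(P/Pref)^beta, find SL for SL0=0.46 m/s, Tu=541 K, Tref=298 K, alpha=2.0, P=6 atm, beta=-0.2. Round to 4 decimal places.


SL = SL0 * (Tu/Tref)^alpha * (P/Pref)^beta
T ratio = 541/298 = 1.81543624
(T ratio)^alpha = 1.81543624^2.0 = 3.295809
(P/Pref)^beta = 6^(-0.2) = 0.698827
SL = 0.46 * 3.295809 * 0.698827 = 1.0595 m/s


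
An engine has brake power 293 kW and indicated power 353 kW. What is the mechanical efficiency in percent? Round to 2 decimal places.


eta_mech = (BP / IP) * 100
Ratio = 293 / 353 = 0.8300
eta_mech = 0.8300 * 100 = 83.00%


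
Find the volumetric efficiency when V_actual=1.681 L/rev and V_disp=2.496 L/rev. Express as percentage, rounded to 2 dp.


eta_v = (V_actual / V_disp) * 100
Ratio = 1.681 / 2.496 = 0.6735
eta_v = 0.6735 * 100 = 67.35%


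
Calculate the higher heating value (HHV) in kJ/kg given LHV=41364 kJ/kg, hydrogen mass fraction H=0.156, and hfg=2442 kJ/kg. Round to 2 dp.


HHV = LHV + hfg * 9 * H
Water addition = 2442 * 9 * 0.156 = 3428.568 kJ/kg
HHV = 41364 + 3428.568 = 44792.57 kJ/kg


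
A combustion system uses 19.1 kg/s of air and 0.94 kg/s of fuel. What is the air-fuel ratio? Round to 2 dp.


AFR = m_air / m_fuel
AFR = 19.1 / 0.94 = 20.32


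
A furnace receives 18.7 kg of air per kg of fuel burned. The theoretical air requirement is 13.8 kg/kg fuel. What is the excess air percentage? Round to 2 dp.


Excess air = actual - stoichiometric = 18.7 - 13.8 = 4.90 kg/kg fuel
Excess air % = (excess / stoich) * 100 = (4.90 / 13.8) * 100 = 35.51%
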